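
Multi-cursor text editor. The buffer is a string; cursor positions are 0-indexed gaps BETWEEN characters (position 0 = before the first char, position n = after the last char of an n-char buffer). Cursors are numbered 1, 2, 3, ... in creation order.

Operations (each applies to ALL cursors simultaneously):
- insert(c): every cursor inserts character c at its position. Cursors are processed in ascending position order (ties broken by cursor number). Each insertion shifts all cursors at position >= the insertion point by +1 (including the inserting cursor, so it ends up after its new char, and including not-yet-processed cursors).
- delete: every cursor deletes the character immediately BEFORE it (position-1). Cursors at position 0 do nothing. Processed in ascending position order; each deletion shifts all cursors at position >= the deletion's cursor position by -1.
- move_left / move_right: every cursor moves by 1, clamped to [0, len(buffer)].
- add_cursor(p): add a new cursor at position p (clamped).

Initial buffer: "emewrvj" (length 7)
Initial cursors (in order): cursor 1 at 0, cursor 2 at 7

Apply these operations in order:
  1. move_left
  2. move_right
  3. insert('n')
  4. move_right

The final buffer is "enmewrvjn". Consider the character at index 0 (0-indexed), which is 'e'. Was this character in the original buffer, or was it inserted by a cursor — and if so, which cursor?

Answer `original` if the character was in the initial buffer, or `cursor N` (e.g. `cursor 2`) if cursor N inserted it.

After op 1 (move_left): buffer="emewrvj" (len 7), cursors c1@0 c2@6, authorship .......
After op 2 (move_right): buffer="emewrvj" (len 7), cursors c1@1 c2@7, authorship .......
After op 3 (insert('n')): buffer="enmewrvjn" (len 9), cursors c1@2 c2@9, authorship .1......2
After op 4 (move_right): buffer="enmewrvjn" (len 9), cursors c1@3 c2@9, authorship .1......2
Authorship (.=original, N=cursor N): . 1 . . . . . . 2
Index 0: author = original

Answer: original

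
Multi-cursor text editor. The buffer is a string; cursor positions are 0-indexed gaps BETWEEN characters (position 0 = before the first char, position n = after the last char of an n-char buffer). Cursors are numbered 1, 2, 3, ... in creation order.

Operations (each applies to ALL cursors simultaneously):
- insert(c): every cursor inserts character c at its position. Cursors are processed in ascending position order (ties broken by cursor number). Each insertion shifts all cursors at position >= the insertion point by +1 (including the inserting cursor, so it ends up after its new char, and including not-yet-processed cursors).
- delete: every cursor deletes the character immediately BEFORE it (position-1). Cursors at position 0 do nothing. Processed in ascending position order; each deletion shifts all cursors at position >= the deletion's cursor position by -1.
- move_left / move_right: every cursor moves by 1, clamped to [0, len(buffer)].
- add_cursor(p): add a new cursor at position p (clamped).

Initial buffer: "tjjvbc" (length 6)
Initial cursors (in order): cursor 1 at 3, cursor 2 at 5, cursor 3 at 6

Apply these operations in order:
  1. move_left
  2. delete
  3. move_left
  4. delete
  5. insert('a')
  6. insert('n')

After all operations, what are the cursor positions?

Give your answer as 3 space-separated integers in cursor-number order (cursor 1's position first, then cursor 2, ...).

Answer: 6 6 6

Derivation:
After op 1 (move_left): buffer="tjjvbc" (len 6), cursors c1@2 c2@4 c3@5, authorship ......
After op 2 (delete): buffer="tjc" (len 3), cursors c1@1 c2@2 c3@2, authorship ...
After op 3 (move_left): buffer="tjc" (len 3), cursors c1@0 c2@1 c3@1, authorship ...
After op 4 (delete): buffer="jc" (len 2), cursors c1@0 c2@0 c3@0, authorship ..
After op 5 (insert('a')): buffer="aaajc" (len 5), cursors c1@3 c2@3 c3@3, authorship 123..
After op 6 (insert('n')): buffer="aaannnjc" (len 8), cursors c1@6 c2@6 c3@6, authorship 123123..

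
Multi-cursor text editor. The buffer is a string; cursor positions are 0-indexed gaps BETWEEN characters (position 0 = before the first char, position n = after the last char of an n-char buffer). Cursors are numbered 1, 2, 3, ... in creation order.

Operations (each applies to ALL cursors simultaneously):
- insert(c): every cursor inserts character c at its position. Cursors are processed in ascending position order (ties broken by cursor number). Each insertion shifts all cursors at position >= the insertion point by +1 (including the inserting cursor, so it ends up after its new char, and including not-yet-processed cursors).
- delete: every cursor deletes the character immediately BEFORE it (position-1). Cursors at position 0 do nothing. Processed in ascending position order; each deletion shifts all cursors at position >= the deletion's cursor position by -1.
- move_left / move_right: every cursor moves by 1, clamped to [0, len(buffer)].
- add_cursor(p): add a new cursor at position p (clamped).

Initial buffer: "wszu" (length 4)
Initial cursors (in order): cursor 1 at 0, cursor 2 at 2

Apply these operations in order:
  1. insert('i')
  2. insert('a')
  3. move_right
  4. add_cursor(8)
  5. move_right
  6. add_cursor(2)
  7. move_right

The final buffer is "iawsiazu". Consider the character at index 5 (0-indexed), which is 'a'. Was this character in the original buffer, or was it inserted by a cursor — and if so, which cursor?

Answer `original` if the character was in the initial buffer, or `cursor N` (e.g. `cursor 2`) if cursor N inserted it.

After op 1 (insert('i')): buffer="iwsizu" (len 6), cursors c1@1 c2@4, authorship 1..2..
After op 2 (insert('a')): buffer="iawsiazu" (len 8), cursors c1@2 c2@6, authorship 11..22..
After op 3 (move_right): buffer="iawsiazu" (len 8), cursors c1@3 c2@7, authorship 11..22..
After op 4 (add_cursor(8)): buffer="iawsiazu" (len 8), cursors c1@3 c2@7 c3@8, authorship 11..22..
After op 5 (move_right): buffer="iawsiazu" (len 8), cursors c1@4 c2@8 c3@8, authorship 11..22..
After op 6 (add_cursor(2)): buffer="iawsiazu" (len 8), cursors c4@2 c1@4 c2@8 c3@8, authorship 11..22..
After op 7 (move_right): buffer="iawsiazu" (len 8), cursors c4@3 c1@5 c2@8 c3@8, authorship 11..22..
Authorship (.=original, N=cursor N): 1 1 . . 2 2 . .
Index 5: author = 2

Answer: cursor 2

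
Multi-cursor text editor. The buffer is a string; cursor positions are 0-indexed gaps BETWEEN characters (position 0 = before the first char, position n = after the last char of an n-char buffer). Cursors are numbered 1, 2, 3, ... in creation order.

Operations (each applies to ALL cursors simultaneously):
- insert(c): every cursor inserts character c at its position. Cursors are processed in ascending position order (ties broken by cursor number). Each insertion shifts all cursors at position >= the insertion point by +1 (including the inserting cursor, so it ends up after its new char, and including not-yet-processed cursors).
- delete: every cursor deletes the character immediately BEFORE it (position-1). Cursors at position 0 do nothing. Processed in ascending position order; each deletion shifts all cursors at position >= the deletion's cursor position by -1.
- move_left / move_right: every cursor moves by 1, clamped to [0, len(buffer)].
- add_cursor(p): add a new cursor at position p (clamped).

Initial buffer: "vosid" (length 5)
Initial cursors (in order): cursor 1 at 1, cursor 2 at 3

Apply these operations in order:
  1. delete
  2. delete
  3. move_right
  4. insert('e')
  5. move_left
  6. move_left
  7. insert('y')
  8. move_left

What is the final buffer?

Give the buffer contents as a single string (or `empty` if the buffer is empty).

After op 1 (delete): buffer="oid" (len 3), cursors c1@0 c2@1, authorship ...
After op 2 (delete): buffer="id" (len 2), cursors c1@0 c2@0, authorship ..
After op 3 (move_right): buffer="id" (len 2), cursors c1@1 c2@1, authorship ..
After op 4 (insert('e')): buffer="ieed" (len 4), cursors c1@3 c2@3, authorship .12.
After op 5 (move_left): buffer="ieed" (len 4), cursors c1@2 c2@2, authorship .12.
After op 6 (move_left): buffer="ieed" (len 4), cursors c1@1 c2@1, authorship .12.
After op 7 (insert('y')): buffer="iyyeed" (len 6), cursors c1@3 c2@3, authorship .1212.
After op 8 (move_left): buffer="iyyeed" (len 6), cursors c1@2 c2@2, authorship .1212.

Answer: iyyeed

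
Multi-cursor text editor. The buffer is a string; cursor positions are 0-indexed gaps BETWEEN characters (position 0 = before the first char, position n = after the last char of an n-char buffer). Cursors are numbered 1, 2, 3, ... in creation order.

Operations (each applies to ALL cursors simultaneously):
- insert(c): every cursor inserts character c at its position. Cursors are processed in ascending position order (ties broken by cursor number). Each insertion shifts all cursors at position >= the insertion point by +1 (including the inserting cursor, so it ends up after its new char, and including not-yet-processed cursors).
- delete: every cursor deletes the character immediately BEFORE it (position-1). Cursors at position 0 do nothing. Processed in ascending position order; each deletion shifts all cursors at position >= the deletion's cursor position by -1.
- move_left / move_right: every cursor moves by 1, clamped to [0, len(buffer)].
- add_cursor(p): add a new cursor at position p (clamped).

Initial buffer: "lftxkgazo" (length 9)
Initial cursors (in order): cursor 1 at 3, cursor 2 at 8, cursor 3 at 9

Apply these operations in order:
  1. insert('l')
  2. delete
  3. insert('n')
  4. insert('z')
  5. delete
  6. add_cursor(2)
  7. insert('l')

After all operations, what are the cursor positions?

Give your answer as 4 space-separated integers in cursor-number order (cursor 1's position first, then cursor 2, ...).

After op 1 (insert('l')): buffer="lftlxkgazlol" (len 12), cursors c1@4 c2@10 c3@12, authorship ...1.....2.3
After op 2 (delete): buffer="lftxkgazo" (len 9), cursors c1@3 c2@8 c3@9, authorship .........
After op 3 (insert('n')): buffer="lftnxkgaznon" (len 12), cursors c1@4 c2@10 c3@12, authorship ...1.....2.3
After op 4 (insert('z')): buffer="lftnzxkgaznzonz" (len 15), cursors c1@5 c2@12 c3@15, authorship ...11.....22.33
After op 5 (delete): buffer="lftnxkgaznon" (len 12), cursors c1@4 c2@10 c3@12, authorship ...1.....2.3
After op 6 (add_cursor(2)): buffer="lftnxkgaznon" (len 12), cursors c4@2 c1@4 c2@10 c3@12, authorship ...1.....2.3
After op 7 (insert('l')): buffer="lfltnlxkgaznlonl" (len 16), cursors c4@3 c1@6 c2@13 c3@16, authorship ..4.11.....22.33

Answer: 6 13 16 3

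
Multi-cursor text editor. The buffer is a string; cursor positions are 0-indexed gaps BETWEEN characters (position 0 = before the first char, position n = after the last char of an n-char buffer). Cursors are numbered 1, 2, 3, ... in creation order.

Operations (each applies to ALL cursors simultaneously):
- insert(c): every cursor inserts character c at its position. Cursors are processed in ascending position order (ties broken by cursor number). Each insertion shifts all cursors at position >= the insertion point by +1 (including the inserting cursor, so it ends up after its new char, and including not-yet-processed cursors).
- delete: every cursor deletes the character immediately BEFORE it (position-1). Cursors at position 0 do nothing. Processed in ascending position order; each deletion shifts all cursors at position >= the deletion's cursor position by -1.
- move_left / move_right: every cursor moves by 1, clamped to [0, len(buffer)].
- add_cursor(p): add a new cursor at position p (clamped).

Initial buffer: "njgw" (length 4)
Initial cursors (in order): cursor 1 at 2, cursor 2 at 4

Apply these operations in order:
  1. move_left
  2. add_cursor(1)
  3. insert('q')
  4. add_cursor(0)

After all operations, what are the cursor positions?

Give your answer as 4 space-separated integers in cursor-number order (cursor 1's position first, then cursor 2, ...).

Answer: 3 6 3 0

Derivation:
After op 1 (move_left): buffer="njgw" (len 4), cursors c1@1 c2@3, authorship ....
After op 2 (add_cursor(1)): buffer="njgw" (len 4), cursors c1@1 c3@1 c2@3, authorship ....
After op 3 (insert('q')): buffer="nqqjgqw" (len 7), cursors c1@3 c3@3 c2@6, authorship .13..2.
After op 4 (add_cursor(0)): buffer="nqqjgqw" (len 7), cursors c4@0 c1@3 c3@3 c2@6, authorship .13..2.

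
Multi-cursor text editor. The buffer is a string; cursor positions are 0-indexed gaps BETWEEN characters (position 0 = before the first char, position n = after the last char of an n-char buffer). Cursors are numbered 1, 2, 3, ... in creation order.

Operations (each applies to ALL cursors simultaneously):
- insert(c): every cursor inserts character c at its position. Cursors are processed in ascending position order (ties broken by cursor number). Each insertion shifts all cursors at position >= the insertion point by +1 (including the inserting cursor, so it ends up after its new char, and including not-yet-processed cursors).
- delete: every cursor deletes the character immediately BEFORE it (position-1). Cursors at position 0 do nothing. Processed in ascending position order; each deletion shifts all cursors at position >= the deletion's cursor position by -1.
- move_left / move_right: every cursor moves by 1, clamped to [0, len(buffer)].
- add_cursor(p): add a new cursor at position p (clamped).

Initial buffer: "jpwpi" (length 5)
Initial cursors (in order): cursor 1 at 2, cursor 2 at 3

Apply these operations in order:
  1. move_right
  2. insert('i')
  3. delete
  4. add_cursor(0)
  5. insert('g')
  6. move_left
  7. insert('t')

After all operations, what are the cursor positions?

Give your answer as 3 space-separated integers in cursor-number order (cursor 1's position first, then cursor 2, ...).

Answer: 6 9 1

Derivation:
After op 1 (move_right): buffer="jpwpi" (len 5), cursors c1@3 c2@4, authorship .....
After op 2 (insert('i')): buffer="jpwipii" (len 7), cursors c1@4 c2@6, authorship ...1.2.
After op 3 (delete): buffer="jpwpi" (len 5), cursors c1@3 c2@4, authorship .....
After op 4 (add_cursor(0)): buffer="jpwpi" (len 5), cursors c3@0 c1@3 c2@4, authorship .....
After op 5 (insert('g')): buffer="gjpwgpgi" (len 8), cursors c3@1 c1@5 c2@7, authorship 3...1.2.
After op 6 (move_left): buffer="gjpwgpgi" (len 8), cursors c3@0 c1@4 c2@6, authorship 3...1.2.
After op 7 (insert('t')): buffer="tgjpwtgptgi" (len 11), cursors c3@1 c1@6 c2@9, authorship 33...11.22.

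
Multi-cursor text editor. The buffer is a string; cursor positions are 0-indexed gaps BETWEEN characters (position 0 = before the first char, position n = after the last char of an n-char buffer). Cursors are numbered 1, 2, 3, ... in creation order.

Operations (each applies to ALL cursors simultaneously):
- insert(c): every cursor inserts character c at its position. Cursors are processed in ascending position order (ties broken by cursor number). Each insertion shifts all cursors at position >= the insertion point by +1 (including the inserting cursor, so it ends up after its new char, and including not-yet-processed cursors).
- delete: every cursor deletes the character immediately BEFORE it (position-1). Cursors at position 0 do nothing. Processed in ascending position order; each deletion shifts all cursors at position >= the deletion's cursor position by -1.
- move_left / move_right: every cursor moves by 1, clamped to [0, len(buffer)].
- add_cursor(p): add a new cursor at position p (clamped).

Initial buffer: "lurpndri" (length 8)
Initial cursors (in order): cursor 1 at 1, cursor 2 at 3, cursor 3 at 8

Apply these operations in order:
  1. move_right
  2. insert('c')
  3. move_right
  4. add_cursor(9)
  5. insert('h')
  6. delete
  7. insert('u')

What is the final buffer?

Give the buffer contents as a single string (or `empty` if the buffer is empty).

After op 1 (move_right): buffer="lurpndri" (len 8), cursors c1@2 c2@4 c3@8, authorship ........
After op 2 (insert('c')): buffer="lucrpcndric" (len 11), cursors c1@3 c2@6 c3@11, authorship ..1..2....3
After op 3 (move_right): buffer="lucrpcndric" (len 11), cursors c1@4 c2@7 c3@11, authorship ..1..2....3
After op 4 (add_cursor(9)): buffer="lucrpcndric" (len 11), cursors c1@4 c2@7 c4@9 c3@11, authorship ..1..2....3
After op 5 (insert('h')): buffer="lucrhpcnhdrhich" (len 15), cursors c1@5 c2@9 c4@12 c3@15, authorship ..1.1.2.2..4.33
After op 6 (delete): buffer="lucrpcndric" (len 11), cursors c1@4 c2@7 c4@9 c3@11, authorship ..1..2....3
After op 7 (insert('u')): buffer="lucrupcnudruicu" (len 15), cursors c1@5 c2@9 c4@12 c3@15, authorship ..1.1.2.2..4.33

Answer: lucrupcnudruicu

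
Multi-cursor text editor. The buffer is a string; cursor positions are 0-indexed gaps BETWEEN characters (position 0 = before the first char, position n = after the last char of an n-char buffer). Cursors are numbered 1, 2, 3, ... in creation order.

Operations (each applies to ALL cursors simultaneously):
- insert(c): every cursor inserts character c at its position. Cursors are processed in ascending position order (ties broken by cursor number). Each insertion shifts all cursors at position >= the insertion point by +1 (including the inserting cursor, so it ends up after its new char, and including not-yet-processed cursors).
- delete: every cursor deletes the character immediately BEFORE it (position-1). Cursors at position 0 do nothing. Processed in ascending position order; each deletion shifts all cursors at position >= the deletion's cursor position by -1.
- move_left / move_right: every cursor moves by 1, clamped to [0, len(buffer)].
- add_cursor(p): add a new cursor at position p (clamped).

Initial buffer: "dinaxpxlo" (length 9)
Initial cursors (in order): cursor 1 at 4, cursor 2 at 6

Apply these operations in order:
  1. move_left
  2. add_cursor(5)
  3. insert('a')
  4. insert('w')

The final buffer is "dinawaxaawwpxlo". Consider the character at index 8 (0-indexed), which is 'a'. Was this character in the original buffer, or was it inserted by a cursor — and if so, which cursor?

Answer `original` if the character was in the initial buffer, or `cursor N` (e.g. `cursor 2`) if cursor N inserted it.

After op 1 (move_left): buffer="dinaxpxlo" (len 9), cursors c1@3 c2@5, authorship .........
After op 2 (add_cursor(5)): buffer="dinaxpxlo" (len 9), cursors c1@3 c2@5 c3@5, authorship .........
After op 3 (insert('a')): buffer="dinaaxaapxlo" (len 12), cursors c1@4 c2@8 c3@8, authorship ...1..23....
After op 4 (insert('w')): buffer="dinawaxaawwpxlo" (len 15), cursors c1@5 c2@11 c3@11, authorship ...11..2323....
Authorship (.=original, N=cursor N): . . . 1 1 . . 2 3 2 3 . . . .
Index 8: author = 3

Answer: cursor 3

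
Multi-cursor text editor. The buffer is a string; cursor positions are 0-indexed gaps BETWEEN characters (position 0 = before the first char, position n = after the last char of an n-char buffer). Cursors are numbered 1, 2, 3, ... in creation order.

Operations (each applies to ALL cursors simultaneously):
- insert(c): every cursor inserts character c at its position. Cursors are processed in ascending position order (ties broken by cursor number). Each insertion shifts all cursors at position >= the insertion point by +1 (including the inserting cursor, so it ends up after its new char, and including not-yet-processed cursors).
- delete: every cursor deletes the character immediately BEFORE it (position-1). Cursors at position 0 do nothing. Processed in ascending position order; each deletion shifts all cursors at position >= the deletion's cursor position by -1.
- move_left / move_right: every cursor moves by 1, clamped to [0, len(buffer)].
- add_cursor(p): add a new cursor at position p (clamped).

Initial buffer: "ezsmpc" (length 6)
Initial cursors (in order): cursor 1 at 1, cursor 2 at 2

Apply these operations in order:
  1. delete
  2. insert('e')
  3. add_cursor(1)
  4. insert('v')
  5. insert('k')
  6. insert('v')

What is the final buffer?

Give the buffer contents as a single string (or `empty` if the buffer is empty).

After op 1 (delete): buffer="smpc" (len 4), cursors c1@0 c2@0, authorship ....
After op 2 (insert('e')): buffer="eesmpc" (len 6), cursors c1@2 c2@2, authorship 12....
After op 3 (add_cursor(1)): buffer="eesmpc" (len 6), cursors c3@1 c1@2 c2@2, authorship 12....
After op 4 (insert('v')): buffer="evevvsmpc" (len 9), cursors c3@2 c1@5 c2@5, authorship 13212....
After op 5 (insert('k')): buffer="evkevvkksmpc" (len 12), cursors c3@3 c1@8 c2@8, authorship 13321212....
After op 6 (insert('v')): buffer="evkvevvkkvvsmpc" (len 15), cursors c3@4 c1@11 c2@11, authorship 13332121212....

Answer: evkvevvkkvvsmpc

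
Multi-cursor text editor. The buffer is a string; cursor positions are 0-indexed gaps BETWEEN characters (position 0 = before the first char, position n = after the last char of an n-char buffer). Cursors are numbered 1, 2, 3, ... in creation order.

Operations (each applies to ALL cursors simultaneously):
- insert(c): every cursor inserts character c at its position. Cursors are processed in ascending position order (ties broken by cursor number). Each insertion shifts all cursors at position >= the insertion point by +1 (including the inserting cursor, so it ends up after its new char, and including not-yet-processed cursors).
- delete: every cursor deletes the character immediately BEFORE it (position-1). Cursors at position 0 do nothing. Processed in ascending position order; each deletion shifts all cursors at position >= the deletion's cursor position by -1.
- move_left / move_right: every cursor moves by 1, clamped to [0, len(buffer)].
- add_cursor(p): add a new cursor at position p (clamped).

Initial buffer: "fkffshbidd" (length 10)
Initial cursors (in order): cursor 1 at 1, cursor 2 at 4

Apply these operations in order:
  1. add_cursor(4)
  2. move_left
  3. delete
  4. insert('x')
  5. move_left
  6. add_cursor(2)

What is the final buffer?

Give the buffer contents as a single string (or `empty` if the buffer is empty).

Answer: xfxxfshbidd

Derivation:
After op 1 (add_cursor(4)): buffer="fkffshbidd" (len 10), cursors c1@1 c2@4 c3@4, authorship ..........
After op 2 (move_left): buffer="fkffshbidd" (len 10), cursors c1@0 c2@3 c3@3, authorship ..........
After op 3 (delete): buffer="ffshbidd" (len 8), cursors c1@0 c2@1 c3@1, authorship ........
After op 4 (insert('x')): buffer="xfxxfshbidd" (len 11), cursors c1@1 c2@4 c3@4, authorship 1.23.......
After op 5 (move_left): buffer="xfxxfshbidd" (len 11), cursors c1@0 c2@3 c3@3, authorship 1.23.......
After op 6 (add_cursor(2)): buffer="xfxxfshbidd" (len 11), cursors c1@0 c4@2 c2@3 c3@3, authorship 1.23.......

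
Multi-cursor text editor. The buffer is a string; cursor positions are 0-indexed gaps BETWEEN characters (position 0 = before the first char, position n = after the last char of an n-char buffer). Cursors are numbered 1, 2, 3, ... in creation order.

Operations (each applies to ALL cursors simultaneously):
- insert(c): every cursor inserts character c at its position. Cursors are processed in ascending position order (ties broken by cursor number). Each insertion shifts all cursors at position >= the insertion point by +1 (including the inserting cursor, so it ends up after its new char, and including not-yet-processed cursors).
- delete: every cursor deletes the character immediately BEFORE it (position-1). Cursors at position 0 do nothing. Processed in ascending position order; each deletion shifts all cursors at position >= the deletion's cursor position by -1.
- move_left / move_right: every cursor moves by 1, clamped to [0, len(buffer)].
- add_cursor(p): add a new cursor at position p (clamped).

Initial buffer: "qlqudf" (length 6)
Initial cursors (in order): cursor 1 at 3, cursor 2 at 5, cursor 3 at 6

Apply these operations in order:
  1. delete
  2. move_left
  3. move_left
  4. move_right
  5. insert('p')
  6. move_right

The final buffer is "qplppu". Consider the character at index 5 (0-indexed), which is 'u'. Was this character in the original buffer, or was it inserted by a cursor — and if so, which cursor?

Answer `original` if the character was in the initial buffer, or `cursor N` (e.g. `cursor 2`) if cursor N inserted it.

Answer: original

Derivation:
After op 1 (delete): buffer="qlu" (len 3), cursors c1@2 c2@3 c3@3, authorship ...
After op 2 (move_left): buffer="qlu" (len 3), cursors c1@1 c2@2 c3@2, authorship ...
After op 3 (move_left): buffer="qlu" (len 3), cursors c1@0 c2@1 c3@1, authorship ...
After op 4 (move_right): buffer="qlu" (len 3), cursors c1@1 c2@2 c3@2, authorship ...
After op 5 (insert('p')): buffer="qplppu" (len 6), cursors c1@2 c2@5 c3@5, authorship .1.23.
After op 6 (move_right): buffer="qplppu" (len 6), cursors c1@3 c2@6 c3@6, authorship .1.23.
Authorship (.=original, N=cursor N): . 1 . 2 3 .
Index 5: author = original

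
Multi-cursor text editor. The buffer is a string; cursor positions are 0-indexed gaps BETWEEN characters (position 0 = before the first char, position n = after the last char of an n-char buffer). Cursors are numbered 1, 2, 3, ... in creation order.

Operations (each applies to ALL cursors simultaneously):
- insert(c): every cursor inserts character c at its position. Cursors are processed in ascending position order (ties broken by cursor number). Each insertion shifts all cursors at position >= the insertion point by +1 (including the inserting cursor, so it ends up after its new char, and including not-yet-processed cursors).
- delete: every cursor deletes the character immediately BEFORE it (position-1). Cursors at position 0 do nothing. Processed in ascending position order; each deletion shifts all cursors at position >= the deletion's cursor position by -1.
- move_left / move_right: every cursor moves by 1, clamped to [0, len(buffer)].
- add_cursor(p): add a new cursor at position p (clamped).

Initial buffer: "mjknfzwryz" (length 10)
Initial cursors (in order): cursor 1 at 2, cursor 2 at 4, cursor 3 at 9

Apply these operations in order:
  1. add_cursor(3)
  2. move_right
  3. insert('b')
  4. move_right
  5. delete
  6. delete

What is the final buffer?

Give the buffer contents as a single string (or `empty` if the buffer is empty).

Answer: mjkwry

Derivation:
After op 1 (add_cursor(3)): buffer="mjknfzwryz" (len 10), cursors c1@2 c4@3 c2@4 c3@9, authorship ..........
After op 2 (move_right): buffer="mjknfzwryz" (len 10), cursors c1@3 c4@4 c2@5 c3@10, authorship ..........
After op 3 (insert('b')): buffer="mjkbnbfbzwryzb" (len 14), cursors c1@4 c4@6 c2@8 c3@14, authorship ...1.4.2.....3
After op 4 (move_right): buffer="mjkbnbfbzwryzb" (len 14), cursors c1@5 c4@7 c2@9 c3@14, authorship ...1.4.2.....3
After op 5 (delete): buffer="mjkbbbwryz" (len 10), cursors c1@4 c4@5 c2@6 c3@10, authorship ...142....
After op 6 (delete): buffer="mjkwry" (len 6), cursors c1@3 c2@3 c4@3 c3@6, authorship ......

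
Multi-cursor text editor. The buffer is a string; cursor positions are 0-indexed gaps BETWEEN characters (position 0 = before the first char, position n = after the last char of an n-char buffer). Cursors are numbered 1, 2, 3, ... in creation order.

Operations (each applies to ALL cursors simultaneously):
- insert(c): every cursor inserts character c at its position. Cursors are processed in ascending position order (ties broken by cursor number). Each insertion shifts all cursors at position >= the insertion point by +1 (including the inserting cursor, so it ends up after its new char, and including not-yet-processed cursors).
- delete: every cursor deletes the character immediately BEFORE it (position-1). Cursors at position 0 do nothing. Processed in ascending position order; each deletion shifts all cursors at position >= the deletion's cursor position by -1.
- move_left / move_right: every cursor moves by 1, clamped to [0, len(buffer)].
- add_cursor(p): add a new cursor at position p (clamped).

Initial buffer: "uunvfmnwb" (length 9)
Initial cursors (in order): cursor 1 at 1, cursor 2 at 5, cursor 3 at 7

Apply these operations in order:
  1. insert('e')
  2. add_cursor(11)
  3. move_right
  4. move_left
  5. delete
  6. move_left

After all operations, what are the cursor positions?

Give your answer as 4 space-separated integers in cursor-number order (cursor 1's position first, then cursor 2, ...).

Answer: 0 4 6 6

Derivation:
After op 1 (insert('e')): buffer="ueunvfemnewb" (len 12), cursors c1@2 c2@7 c3@10, authorship .1....2..3..
After op 2 (add_cursor(11)): buffer="ueunvfemnewb" (len 12), cursors c1@2 c2@7 c3@10 c4@11, authorship .1....2..3..
After op 3 (move_right): buffer="ueunvfemnewb" (len 12), cursors c1@3 c2@8 c3@11 c4@12, authorship .1....2..3..
After op 4 (move_left): buffer="ueunvfemnewb" (len 12), cursors c1@2 c2@7 c3@10 c4@11, authorship .1....2..3..
After op 5 (delete): buffer="uunvfmnb" (len 8), cursors c1@1 c2@5 c3@7 c4@7, authorship ........
After op 6 (move_left): buffer="uunvfmnb" (len 8), cursors c1@0 c2@4 c3@6 c4@6, authorship ........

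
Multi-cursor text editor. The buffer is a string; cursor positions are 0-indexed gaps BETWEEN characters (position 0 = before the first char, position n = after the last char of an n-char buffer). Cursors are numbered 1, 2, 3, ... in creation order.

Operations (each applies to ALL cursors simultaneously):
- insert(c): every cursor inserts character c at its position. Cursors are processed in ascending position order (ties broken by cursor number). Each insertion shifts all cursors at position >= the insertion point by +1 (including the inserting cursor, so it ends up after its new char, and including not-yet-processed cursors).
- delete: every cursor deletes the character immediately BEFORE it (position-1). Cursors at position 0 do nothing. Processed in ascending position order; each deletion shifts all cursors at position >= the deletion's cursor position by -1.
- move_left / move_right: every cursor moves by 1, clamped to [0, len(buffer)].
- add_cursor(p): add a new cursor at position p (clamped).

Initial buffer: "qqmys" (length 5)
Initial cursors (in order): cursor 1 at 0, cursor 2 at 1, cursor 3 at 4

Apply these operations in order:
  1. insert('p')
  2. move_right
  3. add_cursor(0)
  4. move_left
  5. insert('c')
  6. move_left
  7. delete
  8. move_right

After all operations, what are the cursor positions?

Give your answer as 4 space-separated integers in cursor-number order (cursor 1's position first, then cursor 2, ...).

After op 1 (insert('p')): buffer="pqpqmyps" (len 8), cursors c1@1 c2@3 c3@7, authorship 1.2...3.
After op 2 (move_right): buffer="pqpqmyps" (len 8), cursors c1@2 c2@4 c3@8, authorship 1.2...3.
After op 3 (add_cursor(0)): buffer="pqpqmyps" (len 8), cursors c4@0 c1@2 c2@4 c3@8, authorship 1.2...3.
After op 4 (move_left): buffer="pqpqmyps" (len 8), cursors c4@0 c1@1 c2@3 c3@7, authorship 1.2...3.
After op 5 (insert('c')): buffer="cpcqpcqmypcs" (len 12), cursors c4@1 c1@3 c2@6 c3@11, authorship 411.22...33.
After op 6 (move_left): buffer="cpcqpcqmypcs" (len 12), cursors c4@0 c1@2 c2@5 c3@10, authorship 411.22...33.
After op 7 (delete): buffer="ccqcqmycs" (len 9), cursors c4@0 c1@1 c2@3 c3@7, authorship 41.2...3.
After op 8 (move_right): buffer="ccqcqmycs" (len 9), cursors c4@1 c1@2 c2@4 c3@8, authorship 41.2...3.

Answer: 2 4 8 1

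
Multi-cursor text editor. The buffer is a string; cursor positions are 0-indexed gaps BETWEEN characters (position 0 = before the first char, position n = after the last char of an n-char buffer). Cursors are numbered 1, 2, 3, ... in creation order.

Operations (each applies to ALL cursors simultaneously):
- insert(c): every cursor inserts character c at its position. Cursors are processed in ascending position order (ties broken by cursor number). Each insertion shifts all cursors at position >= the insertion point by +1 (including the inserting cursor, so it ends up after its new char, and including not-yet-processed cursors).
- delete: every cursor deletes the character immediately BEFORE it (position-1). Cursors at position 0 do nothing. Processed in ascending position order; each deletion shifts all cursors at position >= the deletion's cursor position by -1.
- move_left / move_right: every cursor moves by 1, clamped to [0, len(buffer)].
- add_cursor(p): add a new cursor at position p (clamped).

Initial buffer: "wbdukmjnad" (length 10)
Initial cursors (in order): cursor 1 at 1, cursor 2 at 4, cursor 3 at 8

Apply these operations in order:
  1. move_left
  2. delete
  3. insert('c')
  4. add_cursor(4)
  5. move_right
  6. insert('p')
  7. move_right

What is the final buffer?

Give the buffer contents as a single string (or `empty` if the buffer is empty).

Answer: cwpbcuppkmcnpad

Derivation:
After op 1 (move_left): buffer="wbdukmjnad" (len 10), cursors c1@0 c2@3 c3@7, authorship ..........
After op 2 (delete): buffer="wbukmnad" (len 8), cursors c1@0 c2@2 c3@5, authorship ........
After op 3 (insert('c')): buffer="cwbcukmcnad" (len 11), cursors c1@1 c2@4 c3@8, authorship 1..2...3...
After op 4 (add_cursor(4)): buffer="cwbcukmcnad" (len 11), cursors c1@1 c2@4 c4@4 c3@8, authorship 1..2...3...
After op 5 (move_right): buffer="cwbcukmcnad" (len 11), cursors c1@2 c2@5 c4@5 c3@9, authorship 1..2...3...
After op 6 (insert('p')): buffer="cwpbcuppkmcnpad" (len 15), cursors c1@3 c2@8 c4@8 c3@13, authorship 1.1.2.24..3.3..
After op 7 (move_right): buffer="cwpbcuppkmcnpad" (len 15), cursors c1@4 c2@9 c4@9 c3@14, authorship 1.1.2.24..3.3..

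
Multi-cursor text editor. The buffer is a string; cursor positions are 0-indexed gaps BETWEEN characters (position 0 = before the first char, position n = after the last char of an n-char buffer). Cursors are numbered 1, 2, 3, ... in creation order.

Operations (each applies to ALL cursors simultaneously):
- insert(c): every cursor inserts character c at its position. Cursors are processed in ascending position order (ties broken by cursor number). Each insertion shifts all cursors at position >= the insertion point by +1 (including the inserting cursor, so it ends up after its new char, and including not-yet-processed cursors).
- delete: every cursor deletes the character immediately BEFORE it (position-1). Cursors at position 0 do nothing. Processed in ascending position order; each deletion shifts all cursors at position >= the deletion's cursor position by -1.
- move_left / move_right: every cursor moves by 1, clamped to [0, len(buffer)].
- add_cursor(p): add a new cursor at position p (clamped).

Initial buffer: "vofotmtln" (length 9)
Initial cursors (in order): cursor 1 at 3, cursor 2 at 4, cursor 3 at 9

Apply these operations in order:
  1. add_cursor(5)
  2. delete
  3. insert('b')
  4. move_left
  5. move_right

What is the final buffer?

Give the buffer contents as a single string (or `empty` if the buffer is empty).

After op 1 (add_cursor(5)): buffer="vofotmtln" (len 9), cursors c1@3 c2@4 c4@5 c3@9, authorship .........
After op 2 (delete): buffer="vomtl" (len 5), cursors c1@2 c2@2 c4@2 c3@5, authorship .....
After op 3 (insert('b')): buffer="vobbbmtlb" (len 9), cursors c1@5 c2@5 c4@5 c3@9, authorship ..124...3
After op 4 (move_left): buffer="vobbbmtlb" (len 9), cursors c1@4 c2@4 c4@4 c3@8, authorship ..124...3
After op 5 (move_right): buffer="vobbbmtlb" (len 9), cursors c1@5 c2@5 c4@5 c3@9, authorship ..124...3

Answer: vobbbmtlb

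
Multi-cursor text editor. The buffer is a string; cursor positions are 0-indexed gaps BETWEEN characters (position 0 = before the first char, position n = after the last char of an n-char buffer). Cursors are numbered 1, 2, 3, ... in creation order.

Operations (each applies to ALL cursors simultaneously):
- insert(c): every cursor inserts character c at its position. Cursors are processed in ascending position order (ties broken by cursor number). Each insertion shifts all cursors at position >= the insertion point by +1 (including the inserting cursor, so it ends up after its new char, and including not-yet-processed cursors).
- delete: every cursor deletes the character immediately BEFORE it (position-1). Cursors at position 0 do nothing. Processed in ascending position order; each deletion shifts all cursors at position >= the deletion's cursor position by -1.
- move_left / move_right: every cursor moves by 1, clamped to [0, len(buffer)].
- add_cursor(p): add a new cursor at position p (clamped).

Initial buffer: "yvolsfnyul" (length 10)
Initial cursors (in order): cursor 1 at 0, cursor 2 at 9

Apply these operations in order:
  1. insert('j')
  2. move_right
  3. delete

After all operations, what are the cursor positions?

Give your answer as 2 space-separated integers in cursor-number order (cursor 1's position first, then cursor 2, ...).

Answer: 1 10

Derivation:
After op 1 (insert('j')): buffer="jyvolsfnyujl" (len 12), cursors c1@1 c2@11, authorship 1.........2.
After op 2 (move_right): buffer="jyvolsfnyujl" (len 12), cursors c1@2 c2@12, authorship 1.........2.
After op 3 (delete): buffer="jvolsfnyuj" (len 10), cursors c1@1 c2@10, authorship 1........2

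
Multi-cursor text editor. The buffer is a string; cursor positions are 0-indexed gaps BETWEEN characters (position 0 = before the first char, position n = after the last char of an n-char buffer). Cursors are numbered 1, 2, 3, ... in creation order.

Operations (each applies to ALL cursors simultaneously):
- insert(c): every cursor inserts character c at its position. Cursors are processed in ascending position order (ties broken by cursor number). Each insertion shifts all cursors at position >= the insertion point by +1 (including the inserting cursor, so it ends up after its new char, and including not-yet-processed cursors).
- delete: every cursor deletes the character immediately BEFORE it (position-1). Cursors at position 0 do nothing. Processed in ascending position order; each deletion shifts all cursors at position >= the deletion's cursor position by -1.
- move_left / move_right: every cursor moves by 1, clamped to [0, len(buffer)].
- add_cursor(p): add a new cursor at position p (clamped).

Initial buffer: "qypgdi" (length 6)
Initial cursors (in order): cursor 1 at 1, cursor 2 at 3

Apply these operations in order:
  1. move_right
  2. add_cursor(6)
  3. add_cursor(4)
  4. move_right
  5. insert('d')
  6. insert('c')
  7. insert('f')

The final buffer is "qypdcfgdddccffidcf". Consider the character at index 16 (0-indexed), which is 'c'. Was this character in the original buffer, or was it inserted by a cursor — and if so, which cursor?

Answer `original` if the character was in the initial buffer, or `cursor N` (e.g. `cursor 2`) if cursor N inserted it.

After op 1 (move_right): buffer="qypgdi" (len 6), cursors c1@2 c2@4, authorship ......
After op 2 (add_cursor(6)): buffer="qypgdi" (len 6), cursors c1@2 c2@4 c3@6, authorship ......
After op 3 (add_cursor(4)): buffer="qypgdi" (len 6), cursors c1@2 c2@4 c4@4 c3@6, authorship ......
After op 4 (move_right): buffer="qypgdi" (len 6), cursors c1@3 c2@5 c4@5 c3@6, authorship ......
After op 5 (insert('d')): buffer="qypdgdddid" (len 10), cursors c1@4 c2@8 c4@8 c3@10, authorship ...1..24.3
After op 6 (insert('c')): buffer="qypdcgdddccidc" (len 14), cursors c1@5 c2@11 c4@11 c3@14, authorship ...11..2424.33
After op 7 (insert('f')): buffer="qypdcfgdddccffidcf" (len 18), cursors c1@6 c2@14 c4@14 c3@18, authorship ...111..242424.333
Authorship (.=original, N=cursor N): . . . 1 1 1 . . 2 4 2 4 2 4 . 3 3 3
Index 16: author = 3

Answer: cursor 3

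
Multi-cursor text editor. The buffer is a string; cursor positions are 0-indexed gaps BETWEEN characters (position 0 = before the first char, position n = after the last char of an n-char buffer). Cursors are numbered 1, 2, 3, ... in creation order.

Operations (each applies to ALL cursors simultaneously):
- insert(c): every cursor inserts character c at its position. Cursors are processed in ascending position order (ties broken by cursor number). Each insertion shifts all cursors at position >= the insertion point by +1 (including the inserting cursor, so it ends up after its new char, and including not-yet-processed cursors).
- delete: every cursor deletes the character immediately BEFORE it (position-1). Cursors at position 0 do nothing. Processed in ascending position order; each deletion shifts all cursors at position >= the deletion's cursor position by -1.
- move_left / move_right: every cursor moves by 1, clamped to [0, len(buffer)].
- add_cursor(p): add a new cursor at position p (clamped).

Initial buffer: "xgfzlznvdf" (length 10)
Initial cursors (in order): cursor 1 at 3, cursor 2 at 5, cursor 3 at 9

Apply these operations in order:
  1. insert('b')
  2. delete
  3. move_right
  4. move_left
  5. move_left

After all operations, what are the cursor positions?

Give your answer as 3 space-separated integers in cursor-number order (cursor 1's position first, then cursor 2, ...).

After op 1 (insert('b')): buffer="xgfbzlbznvdbf" (len 13), cursors c1@4 c2@7 c3@12, authorship ...1..2....3.
After op 2 (delete): buffer="xgfzlznvdf" (len 10), cursors c1@3 c2@5 c3@9, authorship ..........
After op 3 (move_right): buffer="xgfzlznvdf" (len 10), cursors c1@4 c2@6 c3@10, authorship ..........
After op 4 (move_left): buffer="xgfzlznvdf" (len 10), cursors c1@3 c2@5 c3@9, authorship ..........
After op 5 (move_left): buffer="xgfzlznvdf" (len 10), cursors c1@2 c2@4 c3@8, authorship ..........

Answer: 2 4 8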